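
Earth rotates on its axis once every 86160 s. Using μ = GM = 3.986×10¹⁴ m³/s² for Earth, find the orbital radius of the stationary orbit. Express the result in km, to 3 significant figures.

r_sync ≈ 42200 km

A synchronous orbit has period T, so by Kepler's third law a = (μT²/4π²)^(1/3).
μT²/4π² = 3.986×10¹⁴ × (8.616×10⁴)² / 39.48 = 7.495×10²² m³.
a = 4.216×10⁷ m = 42163 km.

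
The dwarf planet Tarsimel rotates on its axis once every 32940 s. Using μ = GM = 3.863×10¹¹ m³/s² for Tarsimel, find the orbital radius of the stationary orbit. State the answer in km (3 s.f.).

A synchronous orbit has period T, so by Kepler's third law a = (μT²/4π²)^(1/3).
μT²/4π² = 3.863×10¹¹ × (3.294×10⁴)² / 39.48 = 1.062×10¹⁹ m³.
a = 2.198×10⁶ m = 2197.9 km.

r_sync ≈ 2200 km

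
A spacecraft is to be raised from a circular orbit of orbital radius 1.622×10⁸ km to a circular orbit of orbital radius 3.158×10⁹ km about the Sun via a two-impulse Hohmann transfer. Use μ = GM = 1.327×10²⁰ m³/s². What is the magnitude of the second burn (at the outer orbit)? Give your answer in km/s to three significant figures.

Δv ≈ 4.46 km/s

r₁ = 1.622×10⁸ km = 1.622×10¹¹ m.
r₂ = 3.158×10⁹ km = 3.158×10¹² m.
Transfer ellipse a_t = (r₁ + r₂)/2 = 1.660×10¹² m.
At r₁: circular v_c1 = √(μ/r₁) = 28600 m/s; transfer-perihelion v_p = √[μ(2/r₁ − 1/a_t)] = 39450 m/s.
At r₂: circular v_c2 = √(μ/r₂) = 6482 m/s; transfer-aphelion v_a = √[μ(2/r₂ − 1/a_t)] = 2026 m/s.
Δv₂ = v_c2 − v_a = 4456 m/s.
= 4.456 km/s.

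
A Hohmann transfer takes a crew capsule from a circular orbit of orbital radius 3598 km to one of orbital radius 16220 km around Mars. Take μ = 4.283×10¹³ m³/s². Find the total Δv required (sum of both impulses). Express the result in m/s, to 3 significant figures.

r₁ = 3598 km = 3.598×10⁶ m.
r₂ = 16220 km = 1.622×10⁷ m.
Transfer ellipse a_t = (r₁ + r₂)/2 = 9.909×10⁶ m.
At r₁: circular v_c1 = √(μ/r₁) = 3450 m/s; transfer-periapsis v_p = √[μ(2/r₁ − 1/a_t)] = 4414 m/s.
Δv₁ = v_p − v_c1 = 964.0 m/s.
At r₂: circular v_c2 = √(μ/r₂) = 1625 m/s; transfer-apoapsis v_a = √[μ(2/r₂ − 1/a_t)] = 979.2 m/s.
Δv₂ = v_c2 − v_a = 645.8 m/s.
Total Δv = Δv₁ + Δv₂ = 1610 m/s.

Δv_total ≈ 1610 m/s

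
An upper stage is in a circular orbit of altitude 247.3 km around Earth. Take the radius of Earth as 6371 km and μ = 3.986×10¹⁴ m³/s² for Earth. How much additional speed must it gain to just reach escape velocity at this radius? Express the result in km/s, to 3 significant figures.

r = 6371 + 247.3 = 6618.3 km = 6.6183×10⁶ m.
Circular speed v_c = √(μ/r) = 7761 m/s.
Escape speed v_esc = √(2μ/r) = √2 × v_c = 10980 m/s.
Δv = v_esc − v_c = 3215 m/s = 3.215 km/s.

Δv ≈ 3.21 km/s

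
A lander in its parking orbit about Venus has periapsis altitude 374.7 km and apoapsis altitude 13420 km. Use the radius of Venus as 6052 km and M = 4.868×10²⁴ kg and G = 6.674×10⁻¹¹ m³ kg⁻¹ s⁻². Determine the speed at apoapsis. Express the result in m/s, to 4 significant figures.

v ≈ 2878 m/s

μ = GM = 6.674×10⁻¹¹ × 4.868×10²⁴ = 3.249×10¹⁴ m³/s².
r_p = 6052 + 374.7 = 6426.7 km = 6.4267×10⁶ m.
r_a = 6052 + 13420 = 19472 km = 1.9472×10⁷ m.
Semi-major axis a = (r_p + r_a)/2 = 12949 km = 1.295×10⁷ m.
Vis-viva: v² = μ(2/r − 1/a) = 3.249×10¹⁴ × (1.027×10⁻⁷ − 7.722×10⁻⁸) = 8.281×10⁶ m²/s².
v = 2878 m/s.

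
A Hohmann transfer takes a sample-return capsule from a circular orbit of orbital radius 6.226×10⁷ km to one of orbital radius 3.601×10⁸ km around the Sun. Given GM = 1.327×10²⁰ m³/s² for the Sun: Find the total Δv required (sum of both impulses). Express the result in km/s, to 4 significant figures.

r₁ = 6.226×10⁷ km = 6.226×10¹⁰ m.
r₂ = 3.601×10⁸ km = 3.601×10¹¹ m.
Transfer ellipse a_t = (r₁ + r₂)/2 = 2.112×10¹¹ m.
At r₁: circular v_c1 = √(μ/r₁) = 46170 m/s; transfer-perihelion v_p = √[μ(2/r₁ − 1/a_t)] = 60290 m/s.
Δv₁ = v_p − v_c1 = 14120 m/s.
At r₂: circular v_c2 = √(μ/r₂) = 19200 m/s; transfer-aphelion v_a = √[μ(2/r₂ − 1/a_t)] = 10420 m/s.
Δv₂ = v_c2 − v_a = 8773 m/s.
Total Δv = Δv₁ + Δv₂ = 22890 m/s = 22.89 km/s.

Δv_total ≈ 22.89 km/s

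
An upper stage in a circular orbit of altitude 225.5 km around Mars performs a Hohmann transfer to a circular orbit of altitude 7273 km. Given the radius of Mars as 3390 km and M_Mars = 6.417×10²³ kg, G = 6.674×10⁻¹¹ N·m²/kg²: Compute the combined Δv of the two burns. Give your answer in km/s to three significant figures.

μ = GM = 6.674×10⁻¹¹ × 6.417×10²³ = 4.283×10¹³ m³/s².
r₁ = 3390 + 225.5 = 3615.5 km = 3.6155×10⁶ m.
r₂ = 3390 + 7273 = 10663 km = 1.0663×10⁷ m.
Transfer ellipse a_t = (r₁ + r₂)/2 = 7.139×10⁶ m.
At r₁: circular v_c1 = √(μ/r₁) = 3442 m/s; transfer-periapsis v_p = √[μ(2/r₁ − 1/a_t)] = 4206 m/s.
Δv₁ = v_p − v_c1 = 764.5 m/s.
At r₂: circular v_c2 = √(μ/r₂) = 2004 m/s; transfer-apoapsis v_a = √[μ(2/r₂ − 1/a_t)] = 1426 m/s.
Δv₂ = v_c2 − v_a = 577.9 m/s.
Total Δv = Δv₁ + Δv₂ = 1342 m/s = 1.342 km/s.

Δv_total ≈ 1.34 km/s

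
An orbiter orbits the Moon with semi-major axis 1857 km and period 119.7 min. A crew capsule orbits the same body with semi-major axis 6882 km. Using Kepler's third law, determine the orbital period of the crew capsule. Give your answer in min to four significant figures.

T₂ ≈ 854.0 min

Kepler's third law: T² ∝ a³, so T₂ = T₁ (a₂/a₁)^(3/2).
a₂/a₁ = 3.706, (a₂/a₁)^(3/2) = 7.134.
T₂ = 119.7 × 7.134 = 854.0 min.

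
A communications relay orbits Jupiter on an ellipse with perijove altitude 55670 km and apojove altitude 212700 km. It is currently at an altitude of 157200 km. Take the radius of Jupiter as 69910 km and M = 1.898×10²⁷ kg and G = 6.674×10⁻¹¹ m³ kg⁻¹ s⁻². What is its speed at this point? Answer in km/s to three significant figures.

v ≈ 22.2 km/s

μ = GM = 6.674×10⁻¹¹ × 1.898×10²⁷ = 1.267×10¹⁷ m³/s².
r_p = 69910 + 55670 = 125580 km = 1.2558×10⁸ m.
r_a = 69910 + 212700 = 282610 km = 2.8261×10⁸ m.
r = 69910 + 157200 = 2.2711×10⁵ km = 2.271×10⁸ m.
Semi-major axis a = (r_p + r_a)/2 = 2.0410×10⁵ km = 2.041×10⁸ m.
Vis-viva: v² = μ(2/r − 1/a) = 1.267×10¹⁷ × (8.806×10⁻⁹ − 4.900×10⁻⁹) = 4.949×10⁸ m²/s².
v = 22250 m/s = 22.25 km/s.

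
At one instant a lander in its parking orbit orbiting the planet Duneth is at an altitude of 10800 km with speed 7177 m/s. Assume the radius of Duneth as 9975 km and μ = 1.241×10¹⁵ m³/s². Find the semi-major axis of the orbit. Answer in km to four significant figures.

a ≈ 18260 km

r = 9975 + 10800 = 20775 km = 2.078×10⁷ m.
Vis-viva rearranged: 1/a = 2/r − v²/μ = 9.627×10⁻⁸ − 4.151×10⁻⁸ = 5.476×10⁻⁸ m⁻¹.
a = 1.826×10⁷ m = 18260 km.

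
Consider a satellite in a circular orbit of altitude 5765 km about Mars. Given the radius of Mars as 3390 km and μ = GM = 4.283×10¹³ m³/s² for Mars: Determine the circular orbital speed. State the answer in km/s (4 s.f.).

r = 3390 + 5765 = 9155.0 km = 9.1550×10⁶ m.
For a circular orbit v = √(μ/r) = √(4.283×10¹³ / 9.155×10⁶) = √(4.678×10⁶) = 2163 m/s.
That is 2.163 km/s.

v ≈ 2.163 km/s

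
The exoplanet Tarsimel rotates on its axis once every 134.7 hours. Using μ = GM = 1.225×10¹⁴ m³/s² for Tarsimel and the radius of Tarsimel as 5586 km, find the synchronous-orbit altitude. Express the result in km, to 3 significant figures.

T = 134.7 hours = 4.849×10⁵ s.
A synchronous orbit has period T, so by Kepler's third law a = (μT²/4π²)^(1/3).
μT²/4π² = 1.225×10¹⁴ × (4.849×10⁵)² / 39.48 = 7.297×10²³ m³.
a = 9.003×10⁷ m = 90027 km.
Altitude h = a − R = 90027 − 5586 = 84441 km.

h_sync ≈ 84400 km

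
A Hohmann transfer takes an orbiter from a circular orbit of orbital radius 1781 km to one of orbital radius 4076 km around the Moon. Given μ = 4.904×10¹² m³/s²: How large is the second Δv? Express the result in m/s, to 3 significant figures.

Δv ≈ 241 m/s

r₁ = 1781 km = 1.781×10⁶ m.
r₂ = 4076 km = 4.076×10⁶ m.
Transfer ellipse a_t = (r₁ + r₂)/2 = 2.928×10⁶ m.
At r₁: circular v_c1 = √(μ/r₁) = 1659 m/s; transfer-perilune v_p = √[μ(2/r₁ − 1/a_t)] = 1958 m/s.
At r₂: circular v_c2 = √(μ/r₂) = 1097 m/s; transfer-apolune v_a = √[μ(2/r₂ − 1/a_t)] = 855.4 m/s.
Δv₂ = v_c2 − v_a = 241.5 m/s.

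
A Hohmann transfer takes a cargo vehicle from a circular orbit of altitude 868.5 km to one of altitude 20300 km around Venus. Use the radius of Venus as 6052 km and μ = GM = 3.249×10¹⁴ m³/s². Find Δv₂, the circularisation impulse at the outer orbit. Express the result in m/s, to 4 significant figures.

Δv ≈ 1247 m/s

r₁ = 6052 + 868.5 = 6920.5 km = 6.9205×10⁶ m.
r₂ = 6052 + 20300 = 26352 km = 2.6352×10⁷ m.
Transfer ellipse a_t = (r₁ + r₂)/2 = 1.664×10⁷ m.
At r₁: circular v_c1 = √(μ/r₁) = 6852 m/s; transfer-periapsis v_p = √[μ(2/r₁ − 1/a_t)] = 8624 m/s.
At r₂: circular v_c2 = √(μ/r₂) = 3511 m/s; transfer-apoapsis v_a = √[μ(2/r₂ − 1/a_t)] = 2265 m/s.
Δv₂ = v_c2 − v_a = 1247 m/s.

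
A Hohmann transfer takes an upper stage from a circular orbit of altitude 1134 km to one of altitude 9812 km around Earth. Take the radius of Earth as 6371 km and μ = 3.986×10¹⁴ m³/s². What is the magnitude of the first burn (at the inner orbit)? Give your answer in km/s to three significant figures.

Δv ≈ 1.23 km/s

r₁ = 6371 + 1134 = 7505.0 km = 7.5050×10⁶ m.
r₂ = 6371 + 9812 = 16183 km = 1.6183×10⁷ m.
Transfer ellipse a_t = (r₁ + r₂)/2 = 1.184×10⁷ m.
At r₁: circular v_c1 = √(μ/r₁) = 7288 m/s; transfer-perigee v_p = √[μ(2/r₁ − 1/a_t)] = 8519 m/s.
Δv₁ = v_p − v_c1 = 1231 m/s.
= 1.231 km/s.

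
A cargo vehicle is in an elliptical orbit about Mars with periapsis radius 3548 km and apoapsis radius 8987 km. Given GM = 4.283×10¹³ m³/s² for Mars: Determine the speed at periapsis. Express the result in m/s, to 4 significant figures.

v ≈ 4160 m/s

Semi-major axis a = (r_p + r_a)/2 = 6267.5 km = 6.268×10⁶ m.
Vis-viva: v² = μ(2/r − 1/a) = 4.283×10¹³ × (5.637×10⁻⁷ − 1.596×10⁻⁷) = 1.731×10⁷ m²/s².
v = 4160 m/s.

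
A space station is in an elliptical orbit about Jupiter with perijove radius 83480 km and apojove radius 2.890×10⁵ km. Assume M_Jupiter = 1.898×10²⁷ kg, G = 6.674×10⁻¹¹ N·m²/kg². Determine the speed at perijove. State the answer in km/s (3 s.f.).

μ = GM = 6.674×10⁻¹¹ × 1.898×10²⁷ = 1.267×10¹⁷ m³/s².
Semi-major axis a = (r_p + r_a)/2 = 1.8624×10⁵ km = 1.862×10⁸ m.
Vis-viva: v² = μ(2/r − 1/a) = 1.267×10¹⁷ × (2.396×10⁻⁸ − 5.369×10⁻⁹) = 2.355×10⁹ m²/s².
v = 48520 m/s = 48.52 km/s.

v ≈ 48.5 km/s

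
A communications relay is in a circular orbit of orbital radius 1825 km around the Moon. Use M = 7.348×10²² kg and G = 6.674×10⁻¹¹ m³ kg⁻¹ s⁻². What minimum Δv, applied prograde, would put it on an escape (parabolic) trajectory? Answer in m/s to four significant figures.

μ = GM = 6.674×10⁻¹¹ × 7.348×10²² = 4.904×10¹² m³/s².
r = 1825 km = 1.825×10⁶ m.
Circular speed v_c = √(μ/r) = 1639 m/s.
Escape speed v_esc = √(2μ/r) = √2 × v_c = 2318 m/s.
Δv = v_esc − v_c = 679.0 m/s.

Δv ≈ 679.0 m/s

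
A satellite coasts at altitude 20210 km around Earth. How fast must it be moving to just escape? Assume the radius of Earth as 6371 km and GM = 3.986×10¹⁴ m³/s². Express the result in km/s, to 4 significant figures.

r = 6371 + 20210 = 26581 km = 2.6581×10⁷ m.
Escape speed v_esc = √(2μ/r) = √(2 × 3.986×10¹⁴ / 2.658×10⁷) = √(2.999×10⁷) = 5476 m/s.
= 5.476 km/s.

v_esc ≈ 5.476 km/s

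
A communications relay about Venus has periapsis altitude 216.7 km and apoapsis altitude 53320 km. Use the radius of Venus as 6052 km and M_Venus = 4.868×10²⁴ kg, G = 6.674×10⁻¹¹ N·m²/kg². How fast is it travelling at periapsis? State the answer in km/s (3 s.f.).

μ = GM = 6.674×10⁻¹¹ × 4.868×10²⁴ = 3.249×10¹⁴ m³/s².
r_p = 6052 + 216.7 = 6268.7 km = 6.2687×10⁶ m.
r_a = 6052 + 53320 = 59372 km = 5.9372×10⁷ m.
Semi-major axis a = (r_p + r_a)/2 = 32820 km = 3.282×10⁷ m.
Vis-viva: v² = μ(2/r − 1/a) = 3.249×10¹⁴ × (3.190×10⁻⁷ − 3.047×10⁻⁸) = 9.376×10⁷ m²/s².
v = 9683 m/s = 9.683 km/s.

v ≈ 9.68 km/s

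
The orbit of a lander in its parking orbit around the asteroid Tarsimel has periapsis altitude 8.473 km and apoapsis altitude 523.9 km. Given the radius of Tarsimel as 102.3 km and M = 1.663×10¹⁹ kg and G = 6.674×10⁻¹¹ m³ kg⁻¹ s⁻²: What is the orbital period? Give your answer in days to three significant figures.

μ = GM = 6.674×10⁻¹¹ × 1.663×10¹⁹ = 1.110×10⁹ m³/s².
r_p = 102.3 + 8.473 = 110.77 km = 1.1077×10⁵ m.
r_a = 102.3 + 523.9 = 626.20 km = 6.2620×10⁵ m.
Semi-major axis a = (r_p + r_a)/2 = (110.77 + 626.20)/2 = 368.49 km = 3.685×10⁵ m.
By Kepler's third law T = 2π√(a³/μ) = 2π × 6.714×10³ = 4.219×10⁴ s.
= 0.4883 days.

T ≈ 0.488 days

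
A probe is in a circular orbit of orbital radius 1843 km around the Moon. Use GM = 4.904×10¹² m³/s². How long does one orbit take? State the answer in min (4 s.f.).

T ≈ 118.3 min

r = 1843 km = 1.843×10⁶ m.
Kepler's third law: T = 2π√(r³/μ) = 2π√((1.843×10⁶)³ / 4.904×10¹²).
r³/μ = 1.277×10⁶ s², so T = 2π × 1.130×10³ = 7.099×10³ s.
Converting: 7.099×10³ s ÷ 60.00 = 118.3 min.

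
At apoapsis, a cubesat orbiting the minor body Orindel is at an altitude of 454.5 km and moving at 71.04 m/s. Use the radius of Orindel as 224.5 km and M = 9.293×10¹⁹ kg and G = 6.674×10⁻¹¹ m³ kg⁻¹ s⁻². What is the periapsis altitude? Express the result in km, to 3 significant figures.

periapsis altitude ≈ 34.7 km

μ = GM = 6.674×10⁻¹¹ × 9.293×10¹⁹ = 6.202×10⁹ m³/s².
r_a = 224.5 + 454.5 = 679.00 km = 6.790×10⁵ m.
Specific energy ε = v²/2 − μ/r = -6.611×10³ J/kg, so a = −μ/(2ε) = 4.691×10⁵ m.
The apsides satisfy r_p + r_a = 2a, so the periapsis radius is 2a − r_a = 2.592×10⁵ m = 259.17 km.
Periapsis altitude = 259.17 − 224.5 = 34.670 km.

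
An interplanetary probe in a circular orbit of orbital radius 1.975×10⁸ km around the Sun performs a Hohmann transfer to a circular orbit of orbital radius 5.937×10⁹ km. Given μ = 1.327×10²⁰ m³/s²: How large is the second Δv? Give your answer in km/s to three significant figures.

r₁ = 1.975×10⁸ km = 1.975×10¹¹ m.
r₂ = 5.937×10⁹ km = 5.937×10¹² m.
Transfer ellipse a_t = (r₁ + r₂)/2 = 3.067×10¹² m.
At r₁: circular v_c1 = √(μ/r₁) = 25920 m/s; transfer-perihelion v_p = √[μ(2/r₁ − 1/a_t)] = 36060 m/s.
At r₂: circular v_c2 = √(μ/r₂) = 4728 m/s; transfer-aphelion v_a = √[μ(2/r₂ − 1/a_t)] = 1200 m/s.
Δv₂ = v_c2 − v_a = 3528 m/s.
= 3.528 km/s.

Δv ≈ 3.53 km/s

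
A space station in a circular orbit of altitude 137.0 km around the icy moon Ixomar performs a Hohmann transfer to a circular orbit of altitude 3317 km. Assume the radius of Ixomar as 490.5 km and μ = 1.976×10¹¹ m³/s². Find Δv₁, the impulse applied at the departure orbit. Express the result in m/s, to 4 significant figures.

r₁ = 490.5 + 137.0 = 627.50 km = 6.2750×10⁵ m.
r₂ = 490.5 + 3317 = 3807.5 km = 3.8075×10⁶ m.
Transfer ellipse a_t = (r₁ + r₂)/2 = 2.218×10⁶ m.
At r₁: circular v_c1 = √(μ/r₁) = 561.2 m/s; transfer-periapsis v_p = √[μ(2/r₁ − 1/a_t)] = 735.3 m/s.
Δv₁ = v_p − v_c1 = 174.2 m/s.

Δv ≈ 174.2 m/s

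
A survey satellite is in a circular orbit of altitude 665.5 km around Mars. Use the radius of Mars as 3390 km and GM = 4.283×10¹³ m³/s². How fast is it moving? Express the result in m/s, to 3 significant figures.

r = 3390 + 665.5 = 4055.5 km = 4.0555×10⁶ m.
For a circular orbit v = √(μ/r) = √(4.283×10¹³ / 4.056×10⁶) = √(1.056×10⁷) = 3250 m/s.

v ≈ 3250 m/s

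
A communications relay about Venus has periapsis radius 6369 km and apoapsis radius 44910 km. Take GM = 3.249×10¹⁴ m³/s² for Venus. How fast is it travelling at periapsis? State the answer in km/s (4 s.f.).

v ≈ 9.453 km/s

Semi-major axis a = (r_p + r_a)/2 = 25640 km = 2.564×10⁷ m.
Vis-viva: v² = μ(2/r − 1/a) = 3.249×10¹⁴ × (3.140×10⁻⁷ − 3.900×10⁻⁸) = 8.935×10⁷ m²/s².
v = 9453 m/s = 9.453 km/s.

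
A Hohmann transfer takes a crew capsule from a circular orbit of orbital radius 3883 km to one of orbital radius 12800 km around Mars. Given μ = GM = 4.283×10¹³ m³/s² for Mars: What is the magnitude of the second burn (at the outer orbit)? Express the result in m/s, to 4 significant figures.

r₁ = 3883 km = 3.883×10⁶ m.
r₂ = 12800 km = 1.280×10⁷ m.
Transfer ellipse a_t = (r₁ + r₂)/2 = 8.342×10⁶ m.
At r₁: circular v_c1 = √(μ/r₁) = 3321 m/s; transfer-periapsis v_p = √[μ(2/r₁ − 1/a_t)] = 4114 m/s.
At r₂: circular v_c2 = √(μ/r₂) = 1829 m/s; transfer-apoapsis v_a = √[μ(2/r₂ − 1/a_t)] = 1248 m/s.
Δv₂ = v_c2 − v_a = 581.2 m/s.

Δv ≈ 581.2 m/s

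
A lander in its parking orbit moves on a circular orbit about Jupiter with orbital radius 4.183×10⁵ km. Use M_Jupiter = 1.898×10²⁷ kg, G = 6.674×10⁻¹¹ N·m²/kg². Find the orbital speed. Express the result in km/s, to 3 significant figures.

v ≈ 17.4 km/s

μ = GM = 6.674×10⁻¹¹ × 1.898×10²⁷ = 1.267×10¹⁷ m³/s².
r = 4.183×10⁵ km = 4.183×10⁸ m.
For a circular orbit v = √(μ/r) = √(1.267×10¹⁷ / 4.183×10⁸) = √(3.028×10⁸) = 17400 m/s.
That is 17.40 km/s.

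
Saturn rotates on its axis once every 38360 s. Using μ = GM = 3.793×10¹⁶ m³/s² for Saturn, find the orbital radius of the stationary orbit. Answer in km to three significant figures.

A synchronous orbit has period T, so by Kepler's third law a = (μT²/4π²)^(1/3).
μT²/4π² = 3.793×10¹⁶ × (3.836×10⁴)² / 39.48 = 1.414×10²⁴ m³.
a = 1.122×10⁸ m = 1.1223×10⁵ km.

r_sync ≈ 1.12×10⁵ km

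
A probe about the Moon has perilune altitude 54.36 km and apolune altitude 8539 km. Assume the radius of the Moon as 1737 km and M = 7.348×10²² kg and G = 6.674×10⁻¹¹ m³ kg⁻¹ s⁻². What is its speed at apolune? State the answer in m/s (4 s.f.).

v ≈ 376.4 m/s

μ = GM = 6.674×10⁻¹¹ × 7.348×10²² = 4.904×10¹² m³/s².
r_p = 1737 + 54.36 = 1791.4 km = 1.7914×10⁶ m.
r_a = 1737 + 8539 = 10276 km = 1.0276×10⁷ m.
Semi-major axis a = (r_p + r_a)/2 = 6033.7 km = 6.034×10⁶ m.
Vis-viva: v² = μ(2/r − 1/a) = 4.904×10¹² × (1.946×10⁻⁷ − 1.657×10⁻⁷) = 1.417×10⁵ m²/s².
v = 376.4 m/s.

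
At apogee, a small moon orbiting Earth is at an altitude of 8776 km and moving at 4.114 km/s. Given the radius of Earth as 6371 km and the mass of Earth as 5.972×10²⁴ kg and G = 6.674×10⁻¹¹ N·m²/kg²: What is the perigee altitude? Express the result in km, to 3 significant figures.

perigee altitude ≈ 810 km

μ = GM = 6.674×10⁻¹¹ × 5.972×10²⁴ = 3.986×10¹⁴ m³/s².
r_a = 6371 + 8776 = 15147 km = 1.515×10⁷ m.
Specific energy ε = v²/2 − μ/r = -1.785×10⁷ J/kg, so a = −μ/(2ε) = 1.116×10⁷ m.
The apsides satisfy r_p + r_a = 2a, so the perigee radius is 2a − r_a = 7.181×10⁶ m = 7180.6 km.
Perigee altitude = 7180.6 − 6371 = 809.61 km.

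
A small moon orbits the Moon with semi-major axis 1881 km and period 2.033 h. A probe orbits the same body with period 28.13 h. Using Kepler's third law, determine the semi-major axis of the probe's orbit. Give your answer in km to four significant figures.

Kepler's third law: a³ ∝ T², so a₂ = a₁ (T₂/T₁)^(2/3).
T₂/T₁ = 13.84, (T₂/T₁)^(2/3) = 5.764.
a₂ = 1881 × 5.764 = 10840 km.

a₂ ≈ 10840 km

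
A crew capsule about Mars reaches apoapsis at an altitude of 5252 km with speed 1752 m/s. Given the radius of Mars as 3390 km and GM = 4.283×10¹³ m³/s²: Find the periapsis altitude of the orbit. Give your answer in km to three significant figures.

periapsis altitude ≈ 487 km

r_a = 3390 + 5252 = 8642.0 km = 8.642×10⁶ m.
Specific energy ε = v²/2 − μ/r = -3.421×10⁶ J/kg, so a = −μ/(2ε) = 6.259×10⁶ m.
The apsides satisfy r_p + r_a = 2a, so the periapsis radius is 2a − r_a = 3.877×10⁶ m = 3876.7 km.
Periapsis altitude = 3876.7 − 3390 = 486.72 km.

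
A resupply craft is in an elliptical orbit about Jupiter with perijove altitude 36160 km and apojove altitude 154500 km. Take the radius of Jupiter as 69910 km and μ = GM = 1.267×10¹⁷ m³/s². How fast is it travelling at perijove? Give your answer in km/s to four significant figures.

v ≈ 40.28 km/s

r_p = 69910 + 36160 = 106070 km = 1.0607×10⁸ m.
r_a = 69910 + 154500 = 224410 km = 2.2441×10⁸ m.
Semi-major axis a = (r_p + r_a)/2 = 1.6524×10⁵ km = 1.652×10⁸ m.
Vis-viva: v² = μ(2/r − 1/a) = 1.267×10¹⁷ × (1.886×10⁻⁸ − 6.052×10⁻⁹) = 1.622×10⁹ m²/s².
v = 40280 m/s = 40.28 km/s.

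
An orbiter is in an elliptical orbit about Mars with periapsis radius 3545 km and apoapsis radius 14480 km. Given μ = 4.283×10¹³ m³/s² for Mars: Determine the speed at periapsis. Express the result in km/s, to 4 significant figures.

v ≈ 4.406 km/s

Semi-major axis a = (r_p + r_a)/2 = 9012.5 km = 9.012×10⁶ m.
Vis-viva: v² = μ(2/r − 1/a) = 4.283×10¹³ × (5.642×10⁻⁷ − 1.110×10⁻⁷) = 1.941×10⁷ m²/s².
v = 4406 m/s = 4.406 km/s.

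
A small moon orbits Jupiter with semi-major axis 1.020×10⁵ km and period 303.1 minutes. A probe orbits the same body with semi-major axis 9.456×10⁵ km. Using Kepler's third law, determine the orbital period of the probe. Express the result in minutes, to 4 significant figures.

T₂ ≈ 8556 minutes

Kepler's third law: T² ∝ a³, so T₂ = T₁ (a₂/a₁)^(3/2).
a₂/a₁ = 9.271, (a₂/a₁)^(3/2) = 28.23.
T₂ = 303.1 × 28.23 = 8556 minutes.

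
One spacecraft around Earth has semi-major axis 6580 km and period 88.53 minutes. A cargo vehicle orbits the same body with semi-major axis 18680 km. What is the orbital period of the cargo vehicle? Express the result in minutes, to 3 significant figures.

Kepler's third law: T² ∝ a³, so T₂ = T₁ (a₂/a₁)^(3/2).
a₂/a₁ = 2.839, (a₂/a₁)^(3/2) = 4.783.
T₂ = 88.53 × 4.783 = 423.5 minutes.

T₂ ≈ 423 minutes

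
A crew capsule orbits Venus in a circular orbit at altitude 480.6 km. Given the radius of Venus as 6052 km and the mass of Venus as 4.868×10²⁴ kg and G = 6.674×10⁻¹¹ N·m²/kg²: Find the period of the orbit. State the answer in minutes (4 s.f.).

μ = GM = 6.674×10⁻¹¹ × 4.868×10²⁴ = 3.249×10¹⁴ m³/s².
r = 6052 + 480.6 = 6532.6 km = 6.5326×10⁶ m.
Kepler's third law: T = 2π√(r³/μ) = 2π√((6.533×10⁶)³ / 3.249×10¹⁴).
r³/μ = 8.581×10⁵ s², so T = 2π × 9.263×10² = 5.820×10³ s.
Converting: 5.820×10³ s ÷ 60.00 = 97.00 minutes.

T ≈ 97.00 minutes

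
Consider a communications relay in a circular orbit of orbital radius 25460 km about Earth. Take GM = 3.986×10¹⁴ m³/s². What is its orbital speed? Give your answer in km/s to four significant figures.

v ≈ 3.957 km/s

r = 25460 km = 2.546×10⁷ m.
For a circular orbit v = √(μ/r) = √(3.986×10¹⁴ / 2.546×10⁷) = √(1.566×10⁷) = 3957 m/s.
That is 3.957 km/s.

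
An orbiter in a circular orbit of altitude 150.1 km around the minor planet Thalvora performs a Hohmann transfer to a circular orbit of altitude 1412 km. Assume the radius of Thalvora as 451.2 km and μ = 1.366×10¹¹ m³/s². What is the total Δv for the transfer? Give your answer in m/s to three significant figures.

r₁ = 451.2 + 150.1 = 601.30 km = 6.0130×10⁵ m.
r₂ = 451.2 + 1412 = 1863.2 km = 1.8632×10⁶ m.
Transfer ellipse a_t = (r₁ + r₂)/2 = 1.232×10⁶ m.
At r₁: circular v_c1 = √(μ/r₁) = 476.6 m/s; transfer-periapsis v_p = √[μ(2/r₁ − 1/a_t)] = 586.1 m/s.
Δv₁ = v_p − v_c1 = 109.5 m/s.
At r₂: circular v_c2 = √(μ/r₂) = 270.8 m/s; transfer-apoapsis v_a = √[μ(2/r₂ − 1/a_t)] = 189.1 m/s.
Δv₂ = v_c2 − v_a = 81.62 m/s.
Total Δv = Δv₁ + Δv₂ = 191.1 m/s.

Δv_total ≈ 191 m/s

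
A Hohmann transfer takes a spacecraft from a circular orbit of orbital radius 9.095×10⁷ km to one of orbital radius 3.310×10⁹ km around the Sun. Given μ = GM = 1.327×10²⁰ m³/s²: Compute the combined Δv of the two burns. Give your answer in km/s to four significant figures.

Δv_total ≈ 19.96 km/s

r₁ = 9.095×10⁷ km = 9.095×10¹⁰ m.
r₂ = 3.310×10⁹ km = 3.310×10¹² m.
Transfer ellipse a_t = (r₁ + r₂)/2 = 1.700×10¹² m.
At r₁: circular v_c1 = √(μ/r₁) = 38200 m/s; transfer-perihelion v_p = √[μ(2/r₁ − 1/a_t)] = 53290 m/s.
Δv₁ = v_p − v_c1 = 15090 m/s.
At r₂: circular v_c2 = √(μ/r₂) = 6332 m/s; transfer-aphelion v_a = √[μ(2/r₂ − 1/a_t)] = 1464 m/s.
Δv₂ = v_c2 − v_a = 4867 m/s.
Total Δv = Δv₁ + Δv₂ = 19960 m/s = 19.96 km/s.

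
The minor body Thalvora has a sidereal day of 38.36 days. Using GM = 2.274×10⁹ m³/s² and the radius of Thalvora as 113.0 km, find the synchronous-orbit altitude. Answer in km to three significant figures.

T = 38.36 days = 3.314×10⁶ s.
A synchronous orbit has period T, so by Kepler's third law a = (μT²/4π²)^(1/3).
μT²/4π² = 2.274×10⁹ × (3.314×10⁶)² / 39.48 = 6.327×10²⁰ m³.
a = 8.585×10⁶ m = 8585.0 km.
Altitude h = a − R = 8585.0 − 113.0 = 8472.0 km.

h_sync ≈ 8470 km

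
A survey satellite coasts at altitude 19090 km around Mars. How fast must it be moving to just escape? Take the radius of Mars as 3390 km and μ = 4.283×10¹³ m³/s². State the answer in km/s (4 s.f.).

v_esc ≈ 1.952 km/s

r = 3390 + 19090 = 22480 km = 2.2480×10⁷ m.
Escape speed v_esc = √(2μ/r) = √(2 × 4.283×10¹³ / 2.248×10⁷) = √(3.810×10⁶) = 1952 m/s.
= 1.952 km/s.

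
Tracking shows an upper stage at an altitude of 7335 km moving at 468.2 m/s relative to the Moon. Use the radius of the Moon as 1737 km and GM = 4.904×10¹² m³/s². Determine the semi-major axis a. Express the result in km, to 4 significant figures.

a ≈ 5690 km

r = 1737 + 7335 = 9072.0 km = 9.072×10⁶ m.
Vis-viva rearranged: 1/a = 2/r − v²/μ = 2.205×10⁻⁷ − 4.470×10⁻⁸ = 1.758×10⁻⁷ m⁻¹.
a = 5.690×10⁶ m = 5689.6 km.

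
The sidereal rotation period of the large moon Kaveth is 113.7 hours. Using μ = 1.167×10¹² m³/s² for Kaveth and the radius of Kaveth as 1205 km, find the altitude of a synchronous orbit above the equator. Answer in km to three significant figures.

h_sync ≈ 15800 km

T = 113.7 hours = 4.093×10⁵ s.
A synchronous orbit has period T, so by Kepler's third law a = (μT²/4π²)^(1/3).
μT²/4π² = 1.167×10¹² × (4.093×10⁵)² / 39.48 = 4.953×10²¹ m³.
a = 1.705×10⁷ m = 17046 km.
Altitude h = a − R = 17046 − 1205 = 15841 km.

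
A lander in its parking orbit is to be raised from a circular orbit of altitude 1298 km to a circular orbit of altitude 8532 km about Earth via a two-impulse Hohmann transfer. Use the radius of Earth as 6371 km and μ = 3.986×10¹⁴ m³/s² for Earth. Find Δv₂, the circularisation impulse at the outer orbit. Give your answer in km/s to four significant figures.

r₁ = 6371 + 1298 = 7669.0 km = 7.6690×10⁶ m.
r₂ = 6371 + 8532 = 14903 km = 1.4903×10⁷ m.
Transfer ellipse a_t = (r₁ + r₂)/2 = 1.129×10⁷ m.
At r₁: circular v_c1 = √(μ/r₁) = 7209 m/s; transfer-perigee v_p = √[μ(2/r₁ − 1/a_t)] = 8284 m/s.
At r₂: circular v_c2 = √(μ/r₂) = 5172 m/s; transfer-apogee v_a = √[μ(2/r₂ − 1/a_t)] = 4263 m/s.
Δv₂ = v_c2 − v_a = 908.5 m/s.
= 0.9085 km/s.

Δv ≈ 0.9085 km/s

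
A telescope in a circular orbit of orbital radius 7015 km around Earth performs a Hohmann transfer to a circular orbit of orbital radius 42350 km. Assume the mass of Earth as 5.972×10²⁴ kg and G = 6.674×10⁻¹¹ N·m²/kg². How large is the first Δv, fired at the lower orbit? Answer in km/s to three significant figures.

μ = GM = 6.674×10⁻¹¹ × 5.972×10²⁴ = 3.986×10¹⁴ m³/s².
r₁ = 7015 km = 7.015×10⁶ m.
r₂ = 42350 km = 4.235×10⁷ m.
Transfer ellipse a_t = (r₁ + r₂)/2 = 2.468×10⁷ m.
At r₁: circular v_c1 = √(μ/r₁) = 7538 m/s; transfer-perigee v_p = √[μ(2/r₁ − 1/a_t)] = 9874 m/s.
Δv₁ = v_p − v_c1 = 2336 m/s.
= 2.336 km/s.

Δv ≈ 2.34 km/s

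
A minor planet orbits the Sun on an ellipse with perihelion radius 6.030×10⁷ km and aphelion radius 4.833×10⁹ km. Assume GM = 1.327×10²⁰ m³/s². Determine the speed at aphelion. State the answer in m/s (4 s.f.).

v ≈ 822.6 m/s

Semi-major axis a = (r_p + r_a)/2 = 2.4466×10⁹ km = 2.447×10¹² m.
Vis-viva: v² = μ(2/r − 1/a) = 1.327×10²⁰ × (4.138×10⁻¹³ − 4.087×10⁻¹³) = 6.767×10⁵ m²/s².
v = 822.6 m/s.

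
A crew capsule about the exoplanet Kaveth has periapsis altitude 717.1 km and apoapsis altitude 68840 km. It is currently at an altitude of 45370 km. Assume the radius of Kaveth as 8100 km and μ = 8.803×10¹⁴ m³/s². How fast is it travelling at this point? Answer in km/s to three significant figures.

r_p = 8100 + 717.1 = 8817.1 km = 8.8171×10⁶ m.
r_a = 8100 + 68840 = 76940 km = 7.6940×10⁷ m.
r = 8100 + 45370 = 53470 km = 5.347×10⁷ m.
Semi-major axis a = (r_p + r_a)/2 = 42879 km = 4.288×10⁷ m.
Vis-viva: v² = μ(2/r − 1/a) = 8.803×10¹⁴ × (3.740×10⁻⁸ − 2.332×10⁻⁸) = 1.240×10⁷ m²/s².
v = 3521 m/s = 3.521 km/s.

v ≈ 3.52 km/s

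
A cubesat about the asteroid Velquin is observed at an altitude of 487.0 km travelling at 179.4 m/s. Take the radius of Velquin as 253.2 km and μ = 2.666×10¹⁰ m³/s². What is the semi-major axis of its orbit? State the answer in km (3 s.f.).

r = 253.2 + 487.0 = 740.20 km = 7.402×10⁵ m.
Vis-viva rearranged: 1/a = 2/r − v²/μ = 2.702×10⁻⁶ − 1.207×10⁻⁶ = 1.495×10⁻⁶ m⁻¹.
a = 6.690×10⁵ m = 669.01 km.

a ≈ 669 km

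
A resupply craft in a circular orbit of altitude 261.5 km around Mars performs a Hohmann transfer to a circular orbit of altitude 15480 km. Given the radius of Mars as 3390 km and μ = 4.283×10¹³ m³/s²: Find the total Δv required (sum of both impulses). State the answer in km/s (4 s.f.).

r₁ = 3390 + 261.5 = 3651.5 km = 3.6515×10⁶ m.
r₂ = 3390 + 15480 = 18870 km = 1.8870×10⁷ m.
Transfer ellipse a_t = (r₁ + r₂)/2 = 1.126×10⁷ m.
At r₁: circular v_c1 = √(μ/r₁) = 3425 m/s; transfer-periapsis v_p = √[μ(2/r₁ − 1/a_t)] = 4433 m/s.
Δv₁ = v_p − v_c1 = 1009 m/s.
At r₂: circular v_c2 = √(μ/r₂) = 1507 m/s; transfer-apoapsis v_a = √[μ(2/r₂ − 1/a_t)] = 857.9 m/s.
Δv₂ = v_c2 − v_a = 648.7 m/s.
Total Δv = Δv₁ + Δv₂ = 1657 m/s = 1.657 km/s.

Δv_total ≈ 1.657 km/s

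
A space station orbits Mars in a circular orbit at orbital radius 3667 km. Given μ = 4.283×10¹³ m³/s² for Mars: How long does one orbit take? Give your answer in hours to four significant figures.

T ≈ 1.873 hours

r = 3667 km = 3.667×10⁶ m.
Kepler's third law: T = 2π√(r³/μ) = 2π√((3.667×10⁶)³ / 4.283×10¹³).
r³/μ = 1.151×10⁶ s², so T = 2π × 1.073×10³ = 6.742×10³ s.
Converting: 6.742×10³ s ÷ 3600 = 1.873 hours.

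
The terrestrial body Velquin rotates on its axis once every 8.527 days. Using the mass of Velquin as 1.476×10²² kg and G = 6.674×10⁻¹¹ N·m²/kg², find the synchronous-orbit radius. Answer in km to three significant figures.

r_sync ≈ 23800 km

μ = GM = 6.674×10⁻¹¹ × 1.476×10²² = 9.851×10¹¹ m³/s².
T = 8.527 days = 7.367×10⁵ s.
A synchronous orbit has period T, so by Kepler's third law a = (μT²/4π²)^(1/3).
μT²/4π² = 9.851×10¹¹ × (7.367×10⁵)² / 39.48 = 1.354×10²² m³.
a = 2.384×10⁷ m = 23837 km.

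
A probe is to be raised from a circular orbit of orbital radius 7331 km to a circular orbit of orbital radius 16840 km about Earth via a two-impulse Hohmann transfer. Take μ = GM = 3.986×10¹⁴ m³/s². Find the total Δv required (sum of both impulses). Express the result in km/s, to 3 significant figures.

Δv_total ≈ 2.41 km/s

r₁ = 7331 km = 7.331×10⁶ m.
r₂ = 16840 km = 1.684×10⁷ m.
Transfer ellipse a_t = (r₁ + r₂)/2 = 1.209×10⁷ m.
At r₁: circular v_c1 = √(μ/r₁) = 7374 m/s; transfer-perigee v_p = √[μ(2/r₁ − 1/a_t)] = 8704 m/s.
Δv₁ = v_p − v_c1 = 1330 m/s.
At r₂: circular v_c2 = √(μ/r₂) = 4865 m/s; transfer-apogee v_a = √[μ(2/r₂ − 1/a_t)] = 3789 m/s.
Δv₂ = v_c2 − v_a = 1076 m/s.
Total Δv = Δv₁ + Δv₂ = 2406 m/s = 2.406 km/s.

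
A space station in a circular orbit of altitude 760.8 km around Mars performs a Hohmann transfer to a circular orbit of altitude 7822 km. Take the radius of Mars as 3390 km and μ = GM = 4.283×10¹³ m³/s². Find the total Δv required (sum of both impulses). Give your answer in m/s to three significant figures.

Δv_total ≈ 1190 m/s

r₁ = 3390 + 760.8 = 4150.8 km = 4.1508×10⁶ m.
r₂ = 3390 + 7822 = 11212 km = 1.1212×10⁷ m.
Transfer ellipse a_t = (r₁ + r₂)/2 = 7.681×10⁶ m.
At r₁: circular v_c1 = √(μ/r₁) = 3212 m/s; transfer-periapsis v_p = √[μ(2/r₁ − 1/a_t)] = 3881 m/s.
Δv₁ = v_p − v_c1 = 668.6 m/s.
At r₂: circular v_c2 = √(μ/r₂) = 1954 m/s; transfer-apoapsis v_a = √[μ(2/r₂ − 1/a_t)] = 1437 m/s.
Δv₂ = v_c2 − v_a = 517.7 m/s.
Total Δv = Δv₁ + Δv₂ = 1186 m/s.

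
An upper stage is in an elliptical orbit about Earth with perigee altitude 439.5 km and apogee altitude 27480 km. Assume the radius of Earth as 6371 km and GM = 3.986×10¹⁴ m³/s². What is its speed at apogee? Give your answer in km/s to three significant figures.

v ≈ 1.99 km/s

r_p = 6371 + 439.5 = 6810.5 km = 6.8105×10⁶ m.
r_a = 6371 + 27480 = 33851 km = 3.3851×10⁷ m.
Semi-major axis a = (r_p + r_a)/2 = 20331 km = 2.033×10⁷ m.
Vis-viva: v² = μ(2/r − 1/a) = 3.986×10¹⁴ × (5.908×10⁻⁸ − 4.919×10⁻⁸) = 3.944×10⁶ m²/s².
v = 1986 m/s = 1.986 km/s.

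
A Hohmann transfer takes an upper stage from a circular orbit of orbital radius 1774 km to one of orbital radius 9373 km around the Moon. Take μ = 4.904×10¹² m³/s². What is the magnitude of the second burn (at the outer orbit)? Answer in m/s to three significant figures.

Δv ≈ 315 m/s

r₁ = 1774 km = 1.774×10⁶ m.
r₂ = 9373 km = 9.373×10⁶ m.
Transfer ellipse a_t = (r₁ + r₂)/2 = 5.574×10⁶ m.
At r₁: circular v_c1 = √(μ/r₁) = 1663 m/s; transfer-perilune v_p = √[μ(2/r₁ − 1/a_t)] = 2156 m/s.
At r₂: circular v_c2 = √(μ/r₂) = 723.3 m/s; transfer-apolune v_a = √[μ(2/r₂ − 1/a_t)] = 408.1 m/s.
Δv₂ = v_c2 − v_a = 315.2 m/s.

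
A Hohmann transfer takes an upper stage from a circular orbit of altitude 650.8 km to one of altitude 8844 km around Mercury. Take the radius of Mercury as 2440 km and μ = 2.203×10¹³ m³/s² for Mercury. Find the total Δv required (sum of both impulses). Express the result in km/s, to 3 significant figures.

r₁ = 2440 + 650.8 = 3090.8 km = 3.0908×10⁶ m.
r₂ = 2440 + 8844 = 11284 km = 1.1284×10⁷ m.
Transfer ellipse a_t = (r₁ + r₂)/2 = 7.187×10⁶ m.
At r₁: circular v_c1 = √(μ/r₁) = 2670 m/s; transfer-periherm v_p = √[μ(2/r₁ − 1/a_t)] = 3345 m/s.
Δv₁ = v_p − v_c1 = 675.4 m/s.
At r₂: circular v_c2 = √(μ/r₂) = 1397 m/s; transfer-apoherm v_a = √[μ(2/r₂ − 1/a_t)] = 916.3 m/s.
Δv₂ = v_c2 − v_a = 481.0 m/s.
Total Δv = Δv₁ + Δv₂ = 1156 m/s = 1.156 km/s.

Δv_total ≈ 1.16 km/s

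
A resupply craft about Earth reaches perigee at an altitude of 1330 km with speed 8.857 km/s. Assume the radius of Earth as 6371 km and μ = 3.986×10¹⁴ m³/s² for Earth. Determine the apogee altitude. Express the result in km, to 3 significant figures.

apogee altitude ≈ 17700 km

r_p = 6371 + 1330 = 7701.0 km = 7.701×10⁶ m.
Specific energy ε = v²/2 − μ/r = -1.254×10⁷ J/kg, so a = −μ/(2ε) = 1.590×10⁷ m.
The apsides satisfy r_p + r_a = 2a, so the apogee radius is 2a − r_p = 2.409×10⁷ m = 24095 km.
Apogee altitude = 24095 − 6371 = 17724 km.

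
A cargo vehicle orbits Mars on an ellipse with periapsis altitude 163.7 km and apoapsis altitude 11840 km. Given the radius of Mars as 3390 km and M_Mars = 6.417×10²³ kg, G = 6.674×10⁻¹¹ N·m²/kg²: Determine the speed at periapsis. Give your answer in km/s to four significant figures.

μ = GM = 6.674×10⁻¹¹ × 6.417×10²³ = 4.283×10¹³ m³/s².
r_p = 3390 + 163.7 = 3553.7 km = 3.5537×10⁶ m.
r_a = 3390 + 11840 = 15230 km = 1.5230×10⁷ m.
Semi-major axis a = (r_p + r_a)/2 = 9391.9 km = 9.392×10⁶ m.
Vis-viva: v² = μ(2/r − 1/a) = 4.283×10¹³ × (5.628×10⁻⁷ − 1.065×10⁻⁷) = 1.954×10⁷ m²/s².
v = 4421 m/s = 4.421 km/s.

v ≈ 4.421 km/s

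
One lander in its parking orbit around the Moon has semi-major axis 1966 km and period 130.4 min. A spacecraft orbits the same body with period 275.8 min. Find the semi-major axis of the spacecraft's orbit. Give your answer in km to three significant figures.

a₂ ≈ 3240 km

Kepler's third law: a³ ∝ T², so a₂ = a₁ (T₂/T₁)^(2/3).
T₂/T₁ = 2.115, (T₂/T₁)^(2/3) = 1.648.
a₂ = 1966 × 1.648 = 3239 km.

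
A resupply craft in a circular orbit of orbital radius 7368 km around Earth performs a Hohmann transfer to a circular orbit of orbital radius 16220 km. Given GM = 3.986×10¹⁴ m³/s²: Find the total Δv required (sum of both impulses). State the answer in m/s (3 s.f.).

r₁ = 7368 km = 7.368×10⁶ m.
r₂ = 16220 km = 1.622×10⁷ m.
Transfer ellipse a_t = (r₁ + r₂)/2 = 1.179×10⁷ m.
At r₁: circular v_c1 = √(μ/r₁) = 7355 m/s; transfer-perigee v_p = √[μ(2/r₁ − 1/a_t)] = 8626 m/s.
Δv₁ = v_p − v_c1 = 1270 m/s.
At r₂: circular v_c2 = √(μ/r₂) = 4957 m/s; transfer-apogee v_a = √[μ(2/r₂ − 1/a_t)] = 3918 m/s.
Δv₂ = v_c2 − v_a = 1039 m/s.
Total Δv = Δv₁ + Δv₂ = 2309 m/s.

Δv_total ≈ 2310 m/s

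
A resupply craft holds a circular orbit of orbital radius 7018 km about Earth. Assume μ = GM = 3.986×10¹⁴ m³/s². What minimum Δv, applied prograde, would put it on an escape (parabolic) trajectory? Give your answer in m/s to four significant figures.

r = 7018 km = 7.018×10⁶ m.
Circular speed v_c = √(μ/r) = 7536 m/s.
Escape speed v_esc = √(2μ/r) = √2 × v_c = 10660 m/s.
Δv = v_esc − v_c = 3122 m/s.

Δv ≈ 3122 m/s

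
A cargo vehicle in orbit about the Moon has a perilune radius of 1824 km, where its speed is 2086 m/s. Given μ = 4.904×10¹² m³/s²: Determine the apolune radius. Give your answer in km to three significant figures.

r_p = 1.824×10⁶ m.
Specific energy ε = v²/2 − μ/r = -5.129×10⁵ J/kg, so a = −μ/(2ε) = 4.781×10⁶ m.
The apsides satisfy r_p + r_a = 2a, so the apolune radius is 2a − r_p = 7.737×10⁶ m = 7737.3 km.

apolune radius ≈ 7740 km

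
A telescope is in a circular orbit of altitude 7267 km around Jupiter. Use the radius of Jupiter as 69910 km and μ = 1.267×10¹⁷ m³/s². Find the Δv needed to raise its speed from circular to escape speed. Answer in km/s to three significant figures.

r = 69910 + 7267 = 77177 km = 7.7177×10⁷ m.
Circular speed v_c = √(μ/r) = 40520 m/s.
Escape speed v_esc = √(2μ/r) = √2 × v_c = 57300 m/s.
Δv = v_esc − v_c = 16780 m/s = 16.78 km/s.

Δv ≈ 16.8 km/s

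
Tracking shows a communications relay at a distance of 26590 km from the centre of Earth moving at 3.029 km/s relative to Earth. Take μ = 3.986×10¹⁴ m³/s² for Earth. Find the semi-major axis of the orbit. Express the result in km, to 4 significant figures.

a ≈ 19160 km

r = 2.659×10⁷ m.
Vis-viva rearranged: 1/a = 2/r − v²/μ = 7.522×10⁻⁸ − 2.302×10⁻⁸ = 5.220×10⁻⁸ m⁻¹.
a = 1.916×10⁷ m = 19158 km.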